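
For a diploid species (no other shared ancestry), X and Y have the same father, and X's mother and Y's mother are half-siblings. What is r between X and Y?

Independent pedigree routes through distinct common ancestors add.
X and Y are related in two ways: half-sibs through their shared father (r = 1/4) and half first cousins through their mothers (r = 1/16).
r = 1/4 + 1/16 = 0.3125.

0.3125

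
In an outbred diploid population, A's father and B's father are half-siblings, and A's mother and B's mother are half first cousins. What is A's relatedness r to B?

Wright's path rule: contributions from independent ancestry routes add.
A and B are related in two ways: half first cousins through their fathers (r = 1/16) and half second cousins through their mothers (r = 1/64).
r = 1/16 + 1/64 = 5/64 = 0.078125.

0.078125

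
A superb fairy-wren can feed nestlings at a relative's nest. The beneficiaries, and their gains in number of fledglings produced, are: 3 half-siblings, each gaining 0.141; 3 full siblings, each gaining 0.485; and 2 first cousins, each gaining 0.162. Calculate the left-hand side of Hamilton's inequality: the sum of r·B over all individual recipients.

r to a half-sibling = 0.25 (half-sibs share one parent — one path of length 2: r = (1/2)^2 = 1/4).
r to a full sibling = 1/2 (full sibs share both parents — two paths of length 2: r = 2·(1/2)^2 = 1/2).
r to a first cousin = 1/8 (first cousins share one grandparent pair — two paths of length 4: r = 2·(1/2)^4 = 1/8).
Summing one r·B term per recipient: 3·0.25·0.141 + 3·0.5·0.485 + 2·0.125·0.162 = 0.87375.

0.87375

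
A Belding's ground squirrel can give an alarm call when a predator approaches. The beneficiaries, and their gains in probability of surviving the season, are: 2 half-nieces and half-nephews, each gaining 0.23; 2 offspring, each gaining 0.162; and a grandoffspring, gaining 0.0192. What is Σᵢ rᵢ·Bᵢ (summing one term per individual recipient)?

r to a half-niece or half-nephew = 1/8 (half-aunt/uncle↔niece/nephew: one path of length 3: r = (1/2)^3 = 1/8).
r to an offspring = 1/2 (one parent–offspring link: r = (1/2)^1 = 1/2).
r to a grandoffspring = 1/4 (two parent–offspring links: r = (1/2)^2 = 1/4).
Summing one r·B term per recipient: 2·0.125·0.23 + 2·0.5·0.162 + 1·0.25·0.0192 = 0.2243.

0.2243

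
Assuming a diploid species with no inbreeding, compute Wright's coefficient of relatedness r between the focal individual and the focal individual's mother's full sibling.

Each parent–offspring link contributes a factor of 1/2, and independent paths through distinct common ancestors add.
Full aunt/uncle↔niece/nephew: two paths of length 3 through the shared grandparent pair: r = 2·(1/2)^3 = 1/4.

0.25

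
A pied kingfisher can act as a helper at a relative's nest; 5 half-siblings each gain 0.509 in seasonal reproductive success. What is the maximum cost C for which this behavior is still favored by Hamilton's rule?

0.63625

r to a half-sibling = 0.25 (half-sibs share one parent — one path of length 2: r = (1/2)^2 = 1/4).
Hamilton's rule: n·r·B > C, so the trait is favored while C < n·r·B = 5·0.25·0.509 = 0.63625.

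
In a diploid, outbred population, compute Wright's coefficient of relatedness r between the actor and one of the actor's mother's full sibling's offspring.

Each parent–offspring link contributes a factor of 1/2, and independent paths through distinct common ancestors add.
First cousins share one grandparent pair — two paths of length 4: r = 2·(1/2)^4 = 1/8.

0.125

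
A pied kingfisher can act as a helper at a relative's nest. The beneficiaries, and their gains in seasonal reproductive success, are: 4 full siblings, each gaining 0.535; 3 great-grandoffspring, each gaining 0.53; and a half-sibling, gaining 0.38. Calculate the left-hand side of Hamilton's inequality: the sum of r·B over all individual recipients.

1.36375

r to a full sibling = 1/2 (full sibs share both parents — two paths of length 2: r = 2·(1/2)^2 = 1/2).
r to a great-grandoffspring = 1/8 (three parent–offspring links: r = (1/2)^3 = 1/8).
r to a half-sibling = 0.25 (half-sibs share one parent — one path of length 2: r = (1/2)^2 = 1/4).
Summing one r·B term per recipient: 4·0.5·0.535 + 3·0.125·0.53 + 1·0.25·0.38 = 1.36375.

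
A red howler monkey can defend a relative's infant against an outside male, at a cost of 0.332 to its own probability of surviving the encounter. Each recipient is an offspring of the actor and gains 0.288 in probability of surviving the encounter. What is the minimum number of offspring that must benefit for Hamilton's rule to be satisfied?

r to an offspring = 1/2 (one parent–offspring link: r = (1/2)^1 = 1/2).
Hamilton's rule: n·r·B > C  ⇒  n > C/(r·B) = 0.332/(0.5·0.288) = 2.306.
The smallest integer exceeding 2.306 is 3.

3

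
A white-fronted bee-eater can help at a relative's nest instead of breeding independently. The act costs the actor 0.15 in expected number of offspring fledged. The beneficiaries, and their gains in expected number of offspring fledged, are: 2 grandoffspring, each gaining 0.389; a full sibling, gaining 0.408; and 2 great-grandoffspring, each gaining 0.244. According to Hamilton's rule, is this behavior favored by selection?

Yes

Hamilton's rule: the trait is favored when the sum of r·B over every recipient exceeds the actor's cost C.
r to a grandoffspring = 0.25 (two parent–offspring links: r = (1/2)^2 = 1/4).
r to a full sibling = 0.5 (full sibs share both parents — two paths of length 2: r = 2·(1/2)^2 = 1/2).
r to a great-grandoffspring = 1/8 (three parent–offspring links: r = (1/2)^3 = 1/8).
Summing one r·B term per recipient: 2·0.25·0.389 + 1·0.5·0.408 + 2·0.125·0.244 = 0.4595.
0.4595 > 0.15: the indirect benefit exceeds the cost.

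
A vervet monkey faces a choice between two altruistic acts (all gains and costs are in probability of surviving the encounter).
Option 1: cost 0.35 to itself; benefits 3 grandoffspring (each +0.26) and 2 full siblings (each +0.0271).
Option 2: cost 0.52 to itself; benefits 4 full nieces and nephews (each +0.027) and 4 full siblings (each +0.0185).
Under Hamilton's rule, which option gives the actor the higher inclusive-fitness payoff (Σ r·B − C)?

Option 1: r to a grandoffspring = 0.25.
Option 1: r to a full sibling = 0.5.
Option 1: Σ r·B − C = (3·0.25·0.26 + 2·0.5·0.0271) − 0.35 = -0.1279.
Option 2: r to a full niece or nephew = 0.25.
Option 2: r to a full sibling = 0.5.
Option 2: Σ r·B − C = (4·0.25·0.027 + 4·0.5·0.0185) − 0.52 = -0.456.
Option 1 has the higher net inclusive-fitness payoff.

Option 1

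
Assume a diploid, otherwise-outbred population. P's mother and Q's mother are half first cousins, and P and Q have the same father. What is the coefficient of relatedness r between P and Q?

0.265625

With two independent routes of shared ancestry, r is the sum of the two contributions.
P and Q are related in two ways: half second cousins through their mothers (r = 1/64) and half-sibs through their shared father (r = 1/4).
r = 1/64 + 1/4 = 17/64 = 0.265625.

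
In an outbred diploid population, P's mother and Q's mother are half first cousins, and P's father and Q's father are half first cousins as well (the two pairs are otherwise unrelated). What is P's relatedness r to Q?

0.03125

Independent pedigree routes through distinct common ancestors add.
P and Q are related in two ways: half second cousins through their mothers (r = 1/64) and half second cousins through their fathers (r = 1/64).
r = 1/64 + 1/64 = 1/32 = 0.03125.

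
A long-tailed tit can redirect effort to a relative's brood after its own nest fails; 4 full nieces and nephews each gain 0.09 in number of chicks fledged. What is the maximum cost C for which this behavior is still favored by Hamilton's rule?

r to a full niece or nephew = 1/4 (full aunt/uncle↔niece/nephew: two paths of length 3 through the shared grandparent pair: r = 2·(1/2)^3 = 1/4).
Hamilton's rule: n·r·B > C, so the trait is favored while C < n·r·B = 4·0.25·0.09 = 0.09.

0.09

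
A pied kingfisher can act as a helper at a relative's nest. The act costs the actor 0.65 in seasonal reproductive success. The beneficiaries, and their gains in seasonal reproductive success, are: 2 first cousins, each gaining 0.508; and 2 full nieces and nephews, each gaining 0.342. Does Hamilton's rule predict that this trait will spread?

No

Hamilton's rule: the trait is favored when the sum of r·B over every recipient exceeds the actor's cost C.
r to a first cousin = 1/8 (first cousins share one grandparent pair — two paths of length 4: r = 2·(1/2)^4 = 1/8).
r to a full niece or nephew = 0.25 (full aunt/uncle↔niece/nephew: two paths of length 3 through the shared grandparent pair: r = 2·(1/2)^3 = 1/4).
Summing one r·B term per recipient: 2·0.125·0.508 + 2·0.25·0.342 = 0.298.
0.298 < 0.65: the indirect benefit is less than the cost.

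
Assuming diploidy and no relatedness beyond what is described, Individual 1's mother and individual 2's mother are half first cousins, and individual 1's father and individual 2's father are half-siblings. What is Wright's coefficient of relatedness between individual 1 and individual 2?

0.078125

Independent pedigree routes through distinct common ancestors add.
Individual 1 and individual 2 are related in two ways: half second cousins through their mothers (r = 1/64) and half first cousins through their fathers (r = 1/16).
r = 1/64 + 1/16 = 5/64 = 0.078125.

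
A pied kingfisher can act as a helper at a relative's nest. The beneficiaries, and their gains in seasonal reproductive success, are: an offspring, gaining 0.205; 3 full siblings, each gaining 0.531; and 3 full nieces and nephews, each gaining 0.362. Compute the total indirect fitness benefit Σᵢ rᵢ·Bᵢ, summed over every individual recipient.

r to an offspring = 1/2 (one parent–offspring link: r = (1/2)^1 = 1/2).
r to a full sibling = 0.5 (full sibs share both parents — two paths of length 2: r = 2·(1/2)^2 = 1/2).
r to a full niece or nephew = 0.25 (full aunt/uncle↔niece/nephew: two paths of length 3 through the shared grandparent pair: r = 2·(1/2)^3 = 1/4).
Summing one r·B term per recipient: 1·0.5·0.205 + 3·0.5·0.531 + 3·0.25·0.362 = 1.1705.

1.1705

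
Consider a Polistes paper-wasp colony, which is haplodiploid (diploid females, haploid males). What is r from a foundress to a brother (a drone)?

0.25

Her haploid brother carries none of their father's genes and a random half of their mother's genome; that half matches the maternal half of her own genome with probability 1/2: r = 1/2 · 1/2 = 1/4.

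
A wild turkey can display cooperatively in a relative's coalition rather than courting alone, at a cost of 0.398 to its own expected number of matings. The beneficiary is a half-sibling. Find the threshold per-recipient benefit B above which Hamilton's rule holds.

1.592

r to a half-sibling = 0.25 (half-sibs share one parent — one path of length 2: r = (1/2)^2 = 1/4).
Hamilton's rule with n recipients of equal r: n·r·B > C, so B > C/(n·r) = 0.398/(1·0.25) = 1.592.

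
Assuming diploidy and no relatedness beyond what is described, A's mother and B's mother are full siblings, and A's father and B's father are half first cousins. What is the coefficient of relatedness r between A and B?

0.140625

Independent pedigree routes through distinct common ancestors add.
A and B are related in two ways: first cousins through their mothers (r = 1/8) and half second cousins through their fathers (r = 1/64).
r = 1/8 + 1/64 = 0.140625.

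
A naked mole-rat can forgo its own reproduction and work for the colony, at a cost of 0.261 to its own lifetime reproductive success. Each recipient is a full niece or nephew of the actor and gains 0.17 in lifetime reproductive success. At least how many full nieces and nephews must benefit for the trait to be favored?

7

r to a full niece or nephew = 0.25 (full aunt/uncle↔niece/nephew: two paths of length 3 through the shared grandparent pair: r = 2·(1/2)^3 = 1/4).
Hamilton's rule: n·r·B > C  ⇒  n > C/(r·B) = 0.261/(0.25·0.17) = 6.141.
The smallest integer exceeding 6.141 is 7.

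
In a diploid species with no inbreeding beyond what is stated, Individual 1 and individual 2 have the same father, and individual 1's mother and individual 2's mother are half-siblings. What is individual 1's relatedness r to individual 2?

With two independent routes of shared ancestry, r is the sum of the two contributions.
Individual 1 and individual 2 are related in two ways: half-sibs through their shared father (r = 1/4) and half first cousins through their mothers (r = 1/16).
r = 1/4 + 1/16 = 0.3125.

0.3125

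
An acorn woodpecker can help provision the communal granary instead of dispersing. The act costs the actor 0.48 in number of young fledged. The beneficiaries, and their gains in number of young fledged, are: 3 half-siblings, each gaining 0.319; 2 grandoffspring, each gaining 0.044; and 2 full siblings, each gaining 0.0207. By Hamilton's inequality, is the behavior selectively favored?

Hamilton's rule: the trait is favored when the sum of r·B over every recipient exceeds the actor's cost C.
r to a half-sibling = 0.25 (half-sibs share one parent — one path of length 2: r = (1/2)^2 = 1/4).
r to a grandoffspring = 0.25 (two parent–offspring links: r = (1/2)^2 = 1/4).
r to a full sibling = 1/2 (full sibs share both parents — two paths of length 2: r = 2·(1/2)^2 = 1/2).
Summing one r·B term per recipient: 3·0.25·0.319 + 2·0.25·0.044 + 2·0.5·0.0207 = 0.28195.
0.28195 < 0.48: the indirect benefit is less than the cost.

No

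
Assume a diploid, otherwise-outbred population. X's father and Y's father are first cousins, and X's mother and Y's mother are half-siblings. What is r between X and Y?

0.09375

Independent pedigree routes through distinct common ancestors add.
X and Y are related in two ways: second cousins through their fathers (r = 1/32) and half first cousins through their mothers (r = 1/16).
r = 1/32 + 1/16 = 0.09375.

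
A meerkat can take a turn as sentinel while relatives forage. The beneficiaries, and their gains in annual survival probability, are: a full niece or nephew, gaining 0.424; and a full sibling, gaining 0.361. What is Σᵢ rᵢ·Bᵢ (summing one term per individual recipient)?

0.2865

r to a full niece or nephew = 0.25 (full aunt/uncle↔niece/nephew: two paths of length 3 through the shared grandparent pair: r = 2·(1/2)^3 = 1/4).
r to a full sibling = 1/2 (full sibs share both parents — two paths of length 2: r = 2·(1/2)^2 = 1/2).
Summing one r·B term per recipient: 1·0.25·0.424 + 1·0.5·0.361 = 0.2865.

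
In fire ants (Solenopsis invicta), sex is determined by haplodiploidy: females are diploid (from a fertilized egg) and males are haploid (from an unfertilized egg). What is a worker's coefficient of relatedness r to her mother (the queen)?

One meiotic link between diploid queen and diploid daughter: r = 1/2.

0.5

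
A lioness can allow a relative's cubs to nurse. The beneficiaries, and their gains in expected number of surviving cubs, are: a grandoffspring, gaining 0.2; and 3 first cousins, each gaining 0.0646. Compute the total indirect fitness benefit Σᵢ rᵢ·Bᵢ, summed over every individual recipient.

r to a grandoffspring = 1/4 (two parent–offspring links: r = (1/2)^2 = 1/4).
r to a first cousin = 0.125 (first cousins share one grandparent pair — two paths of length 4: r = 2·(1/2)^4 = 1/8).
Summing one r·B term per recipient: 1·0.25·0.2 + 3·0.125·0.0646 = 0.074225.

0.074225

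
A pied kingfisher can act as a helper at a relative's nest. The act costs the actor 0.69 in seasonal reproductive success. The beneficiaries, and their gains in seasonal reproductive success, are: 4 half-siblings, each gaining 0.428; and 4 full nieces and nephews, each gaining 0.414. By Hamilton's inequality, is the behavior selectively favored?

Yes

Hamilton's rule: the trait is favored when the sum of r·B over every recipient exceeds the actor's cost C.
r to a half-sibling = 0.25 (half-sibs share one parent — one path of length 2: r = (1/2)^2 = 1/4).
r to a full niece or nephew = 0.25 (full aunt/uncle↔niece/nephew: two paths of length 3 through the shared grandparent pair: r = 2·(1/2)^3 = 1/4).
Summing one r·B term per recipient: 4·0.25·0.428 + 4·0.25·0.414 = 0.842.
0.842 > 0.69: the indirect benefit exceeds the cost.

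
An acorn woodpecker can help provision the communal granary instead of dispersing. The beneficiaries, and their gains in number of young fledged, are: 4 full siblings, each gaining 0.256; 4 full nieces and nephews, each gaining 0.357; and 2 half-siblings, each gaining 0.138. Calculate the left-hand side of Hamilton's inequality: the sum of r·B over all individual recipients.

r to a full sibling = 0.5 (full sibs share both parents — two paths of length 2: r = 2·(1/2)^2 = 1/2).
r to a full niece or nephew = 1/4 (full aunt/uncle↔niece/nephew: two paths of length 3 through the shared grandparent pair: r = 2·(1/2)^3 = 1/4).
r to a half-sibling = 1/4 (half-sibs share one parent — one path of length 2: r = (1/2)^2 = 1/4).
Summing one r·B term per recipient: 4·0.5·0.256 + 4·0.25·0.357 + 2·0.25·0.138 = 0.938.

0.938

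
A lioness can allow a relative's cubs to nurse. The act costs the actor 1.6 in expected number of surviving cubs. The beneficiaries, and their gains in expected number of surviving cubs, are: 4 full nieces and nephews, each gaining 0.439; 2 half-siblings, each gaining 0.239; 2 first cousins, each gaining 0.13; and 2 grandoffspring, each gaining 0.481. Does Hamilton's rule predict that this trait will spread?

No

Hamilton's rule: the trait is favored when the sum of r·B over every recipient exceeds the actor's cost C.
r to a full niece or nephew = 1/4 (full aunt/uncle↔niece/nephew: two paths of length 3 through the shared grandparent pair: r = 2·(1/2)^3 = 1/4).
r to a half-sibling = 0.25 (half-sibs share one parent — one path of length 2: r = (1/2)^2 = 1/4).
r to a first cousin = 0.125 (first cousins share one grandparent pair — two paths of length 4: r = 2·(1/2)^4 = 1/8).
r to a grandoffspring = 1/4 (two parent–offspring links: r = (1/2)^2 = 1/4).
Summing one r·B term per recipient: 4·0.25·0.439 + 2·0.25·0.239 + 2·0.125·0.13 + 2·0.25·0.481 = 0.8315.
0.8315 < 1.6: the indirect benefit is less than the cost.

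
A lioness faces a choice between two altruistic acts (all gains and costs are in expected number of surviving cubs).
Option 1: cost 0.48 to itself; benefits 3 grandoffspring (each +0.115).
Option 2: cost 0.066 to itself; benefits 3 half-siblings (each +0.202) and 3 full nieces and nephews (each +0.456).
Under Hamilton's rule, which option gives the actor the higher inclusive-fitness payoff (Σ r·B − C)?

Option 2

Option 1: r to a grandoffspring = 0.25.
Option 1: Σ r·B − C = (3·0.25·0.115) − 0.48 = -0.39375.
Option 2: r to a half-sibling = 0.25.
Option 2: r to a full niece or nephew = 0.25.
Option 2: Σ r·B − C = (3·0.25·0.202 + 3·0.25·0.456) − 0.066 = 0.4275.
Option 2 has the higher net inclusive-fitness payoff.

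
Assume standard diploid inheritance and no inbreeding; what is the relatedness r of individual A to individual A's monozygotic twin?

Each parent–offspring link contributes a factor of 1/2, and independent paths through distinct common ancestors add.
Monozygotic twins share every allele identical by descent: r = 1.

1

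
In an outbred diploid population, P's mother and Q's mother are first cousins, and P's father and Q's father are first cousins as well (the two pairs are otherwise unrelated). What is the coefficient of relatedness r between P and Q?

Independent pedigree routes through distinct common ancestors add.
P and Q are related in two ways: second cousins through their mothers (r = 1/32) and second cousins through their fathers (r = 1/32).
r = 1/32 + 1/32 = 1/16 = 0.0625.

0.0625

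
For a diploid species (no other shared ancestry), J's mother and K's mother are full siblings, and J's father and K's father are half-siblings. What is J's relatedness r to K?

0.1875

Relatedness sums over independent paths through distinct common ancestors.
J and K are related in two ways: first cousins through their mothers (r = 1/8) and half first cousins through their fathers (r = 1/16).
r = 1/8 + 1/16 = 3/16 = 0.1875.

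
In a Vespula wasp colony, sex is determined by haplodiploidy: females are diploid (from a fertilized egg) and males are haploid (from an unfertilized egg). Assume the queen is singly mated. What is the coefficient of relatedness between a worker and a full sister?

Haplodiploid full sisters inherit their father's entire haploid genome identically (contributing 1/2) and on average half of their mother's contribution (1/2 · 1/2 = 1/4); r = 1/2 + 1/4 = 3/4.

0.75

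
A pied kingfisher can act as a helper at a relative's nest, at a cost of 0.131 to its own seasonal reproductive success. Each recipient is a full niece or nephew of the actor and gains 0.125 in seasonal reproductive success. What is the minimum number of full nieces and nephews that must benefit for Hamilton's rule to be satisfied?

5

r to a full niece or nephew = 1/4 (full aunt/uncle↔niece/nephew: two paths of length 3 through the shared grandparent pair: r = 2·(1/2)^3 = 1/4).
Hamilton's rule: n·r·B > C  ⇒  n > C/(r·B) = 0.131/(0.25·0.125) = 4.192.
The smallest integer exceeding 4.192 is 5.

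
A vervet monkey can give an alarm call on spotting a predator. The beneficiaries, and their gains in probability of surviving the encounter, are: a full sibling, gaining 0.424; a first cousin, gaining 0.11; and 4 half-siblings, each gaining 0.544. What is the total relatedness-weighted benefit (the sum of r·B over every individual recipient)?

r to a full sibling = 1/2 (full sibs share both parents — two paths of length 2: r = 2·(1/2)^2 = 1/2).
r to a first cousin = 0.125 (first cousins share one grandparent pair — two paths of length 4: r = 2·(1/2)^4 = 1/8).
r to a half-sibling = 1/4 (half-sibs share one parent — one path of length 2: r = (1/2)^2 = 1/4).
Summing one r·B term per recipient: 1·0.5·0.424 + 1·0.125·0.11 + 4·0.25·0.544 = 0.76975.

0.76975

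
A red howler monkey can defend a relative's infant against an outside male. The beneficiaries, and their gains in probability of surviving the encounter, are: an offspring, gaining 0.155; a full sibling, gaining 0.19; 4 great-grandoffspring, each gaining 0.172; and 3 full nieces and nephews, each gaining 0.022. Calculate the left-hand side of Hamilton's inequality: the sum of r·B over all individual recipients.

0.275

r to an offspring = 0.5 (one parent–offspring link: r = (1/2)^1 = 1/2).
r to a full sibling = 1/2 (full sibs share both parents — two paths of length 2: r = 2·(1/2)^2 = 1/2).
r to a great-grandoffspring = 1/8 (three parent–offspring links: r = (1/2)^3 = 1/8).
r to a full niece or nephew = 0.25 (full aunt/uncle↔niece/nephew: two paths of length 3 through the shared grandparent pair: r = 2·(1/2)^3 = 1/4).
Summing one r·B term per recipient: 1·0.5·0.155 + 1·0.5·0.19 + 4·0.125·0.172 + 3·0.25·0.022 = 0.275.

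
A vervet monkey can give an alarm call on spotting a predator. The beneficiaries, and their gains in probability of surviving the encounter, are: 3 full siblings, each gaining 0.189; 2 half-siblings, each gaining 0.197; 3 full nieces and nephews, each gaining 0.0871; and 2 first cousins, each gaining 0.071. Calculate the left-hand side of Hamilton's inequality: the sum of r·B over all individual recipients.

r to a full sibling = 1/2 (full sibs share both parents — two paths of length 2: r = 2·(1/2)^2 = 1/2).
r to a half-sibling = 1/4 (half-sibs share one parent — one path of length 2: r = (1/2)^2 = 1/4).
r to a full niece or nephew = 0.25 (full aunt/uncle↔niece/nephew: two paths of length 3 through the shared grandparent pair: r = 2·(1/2)^3 = 1/4).
r to a first cousin = 0.125 (first cousins share one grandparent pair — two paths of length 4: r = 2·(1/2)^4 = 1/8).
Summing one r·B term per recipient: 3·0.5·0.189 + 2·0.25·0.197 + 3·0.25·0.0871 + 2·0.125·0.071 = 0.465075.

0.465075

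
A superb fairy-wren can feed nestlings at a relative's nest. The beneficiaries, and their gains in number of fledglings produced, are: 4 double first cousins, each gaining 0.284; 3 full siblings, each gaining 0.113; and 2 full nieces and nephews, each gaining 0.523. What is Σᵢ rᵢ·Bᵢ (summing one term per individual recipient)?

0.715

r to a double first cousin = 0.25 (double first cousins share both grandparent pairs — four paths of length 4: r = 4·(1/2)^4 = 1/4).
r to a full sibling = 1/2 (full sibs share both parents — two paths of length 2: r = 2·(1/2)^2 = 1/2).
r to a full niece or nephew = 1/4 (full aunt/uncle↔niece/nephew: two paths of length 3 through the shared grandparent pair: r = 2·(1/2)^3 = 1/4).
Summing one r·B term per recipient: 4·0.25·0.284 + 3·0.5·0.113 + 2·0.25·0.523 = 0.715.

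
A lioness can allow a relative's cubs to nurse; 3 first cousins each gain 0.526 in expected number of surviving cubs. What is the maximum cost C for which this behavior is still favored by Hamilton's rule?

r to a first cousin = 1/8 (first cousins share one grandparent pair — two paths of length 4: r = 2·(1/2)^4 = 1/8).
Hamilton's rule: n·r·B > C, so the trait is favored while C < n·r·B = 3·0.125·0.526 = 0.19725.

0.19725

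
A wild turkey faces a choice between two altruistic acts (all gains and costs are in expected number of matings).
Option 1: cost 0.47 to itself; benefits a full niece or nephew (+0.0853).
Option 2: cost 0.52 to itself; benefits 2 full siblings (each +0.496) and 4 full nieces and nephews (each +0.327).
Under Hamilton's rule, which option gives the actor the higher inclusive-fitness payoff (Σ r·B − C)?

Option 1: r to a full niece or nephew = 0.25.
Option 1: Σ r·B − C = (1·0.25·0.0853) − 0.47 = -0.448675.
Option 2: r to a full sibling = 0.5.
Option 2: r to a full niece or nephew = 0.25.
Option 2: Σ r·B − C = (2·0.5·0.496 + 4·0.25·0.327) − 0.52 = 0.303.
Option 2 has the higher net inclusive-fitness payoff.

Option 2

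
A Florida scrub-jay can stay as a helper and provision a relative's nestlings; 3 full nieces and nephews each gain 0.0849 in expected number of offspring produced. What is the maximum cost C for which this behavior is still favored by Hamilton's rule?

r to a full niece or nephew = 1/4 (full aunt/uncle↔niece/nephew: two paths of length 3 through the shared grandparent pair: r = 2·(1/2)^3 = 1/4).
Hamilton's rule: n·r·B > C, so the trait is favored while C < n·r·B = 3·0.25·0.0849 = 0.063675.

0.063675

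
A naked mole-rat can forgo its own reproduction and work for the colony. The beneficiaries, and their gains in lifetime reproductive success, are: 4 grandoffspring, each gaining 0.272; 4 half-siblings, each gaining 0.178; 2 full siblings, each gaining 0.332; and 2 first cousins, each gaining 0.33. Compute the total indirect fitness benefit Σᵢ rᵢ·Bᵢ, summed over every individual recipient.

0.8645

r to a grandoffspring = 0.25 (two parent–offspring links: r = (1/2)^2 = 1/4).
r to a half-sibling = 1/4 (half-sibs share one parent — one path of length 2: r = (1/2)^2 = 1/4).
r to a full sibling = 1/2 (full sibs share both parents — two paths of length 2: r = 2·(1/2)^2 = 1/2).
r to a first cousin = 1/8 (first cousins share one grandparent pair — two paths of length 4: r = 2·(1/2)^4 = 1/8).
Summing one r·B term per recipient: 4·0.25·0.272 + 4·0.25·0.178 + 2·0.5·0.332 + 2·0.125·0.33 = 0.8645.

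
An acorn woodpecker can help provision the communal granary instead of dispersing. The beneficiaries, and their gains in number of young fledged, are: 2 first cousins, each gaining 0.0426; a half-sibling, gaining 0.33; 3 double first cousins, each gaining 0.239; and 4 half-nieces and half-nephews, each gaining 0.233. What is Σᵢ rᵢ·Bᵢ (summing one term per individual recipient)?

0.3889

r to a first cousin = 1/8 (first cousins share one grandparent pair — two paths of length 4: r = 2·(1/2)^4 = 1/8).
r to a half-sibling = 0.25 (half-sibs share one parent — one path of length 2: r = (1/2)^2 = 1/4).
r to a double first cousin = 1/4 (double first cousins share both grandparent pairs — four paths of length 4: r = 4·(1/2)^4 = 1/4).
r to a half-niece or half-nephew = 0.125 (half-aunt/uncle↔niece/nephew: one path of length 3: r = (1/2)^3 = 1/8).
Summing one r·B term per recipient: 2·0.125·0.0426 + 1·0.25·0.33 + 3·0.25·0.239 + 4·0.125·0.233 = 0.3889.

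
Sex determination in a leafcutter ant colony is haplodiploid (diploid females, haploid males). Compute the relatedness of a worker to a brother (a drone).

0.25

Her haploid brother carries none of their father's genes and a random half of their mother's genome; that half matches the maternal half of her own genome with probability 1/2: r = 1/2 · 1/2 = 1/4.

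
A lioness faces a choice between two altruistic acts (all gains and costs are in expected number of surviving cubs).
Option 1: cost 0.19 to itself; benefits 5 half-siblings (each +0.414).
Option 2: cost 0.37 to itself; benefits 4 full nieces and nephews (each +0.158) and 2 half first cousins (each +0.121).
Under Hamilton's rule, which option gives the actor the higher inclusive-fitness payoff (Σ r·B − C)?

Option 1: r to a half-sibling = 0.25.
Option 1: Σ r·B − C = (5·0.25·0.414) − 0.19 = 0.3275.
Option 2: r to a full niece or nephew = 0.25.
Option 2: r to a half first cousin = 0.0625.
Option 2: Σ r·B − C = (4·0.25·0.158 + 2·0.0625·0.121) − 0.37 = -0.196875.
Option 1 has the higher net inclusive-fitness payoff.

Option 1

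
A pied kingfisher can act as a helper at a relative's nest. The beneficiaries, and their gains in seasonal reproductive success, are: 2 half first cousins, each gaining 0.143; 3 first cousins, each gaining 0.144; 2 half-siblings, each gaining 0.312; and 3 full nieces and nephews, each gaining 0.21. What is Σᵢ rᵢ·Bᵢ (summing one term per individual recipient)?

r to a half first cousin = 0.0625 (half first cousins share one grandparent — one path of length 4: r = (1/2)^4 = 1/16).
r to a first cousin = 1/8 (first cousins share one grandparent pair — two paths of length 4: r = 2·(1/2)^4 = 1/8).
r to a half-sibling = 0.25 (half-sibs share one parent — one path of length 2: r = (1/2)^2 = 1/4).
r to a full niece or nephew = 1/4 (full aunt/uncle↔niece/nephew: two paths of length 3 through the shared grandparent pair: r = 2·(1/2)^3 = 1/4).
Summing one r·B term per recipient: 2·0.0625·0.143 + 3·0.125·0.144 + 2·0.25·0.312 + 3·0.25·0.21 = 0.385375.

0.385375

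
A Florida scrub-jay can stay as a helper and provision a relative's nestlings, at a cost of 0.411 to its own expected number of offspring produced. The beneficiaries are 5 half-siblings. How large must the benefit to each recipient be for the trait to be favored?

r to a half-sibling = 1/4 (half-sibs share one parent — one path of length 2: r = (1/2)^2 = 1/4).
Hamilton's rule with n recipients of equal r: n·r·B > C, so B > C/(n·r) = 0.411/(5·0.25) = 0.3288.

0.3288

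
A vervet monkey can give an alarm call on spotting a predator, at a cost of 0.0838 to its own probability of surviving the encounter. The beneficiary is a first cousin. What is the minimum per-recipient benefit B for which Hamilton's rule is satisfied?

0.6704

r to a first cousin = 0.125 (first cousins share one grandparent pair — two paths of length 4: r = 2·(1/2)^4 = 1/8).
Hamilton's rule with n recipients of equal r: n·r·B > C, so B > C/(n·r) = 0.0838/(1·0.125) = 0.6704.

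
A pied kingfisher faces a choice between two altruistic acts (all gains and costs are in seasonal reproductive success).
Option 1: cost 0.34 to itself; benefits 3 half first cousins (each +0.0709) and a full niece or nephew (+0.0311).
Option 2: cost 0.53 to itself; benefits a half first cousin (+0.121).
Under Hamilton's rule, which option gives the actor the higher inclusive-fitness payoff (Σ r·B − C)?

Option 1

Option 1: r to a half first cousin = 0.0625.
Option 1: r to a full niece or nephew = 0.25.
Option 1: Σ r·B − C = (3·0.0625·0.0709 + 1·0.25·0.0311) − 0.34 = -0.31893125.
Option 2: r to a half first cousin = 0.0625.
Option 2: Σ r·B − C = (1·0.0625·0.121) − 0.53 = -0.5224375.
Option 1 has the higher net inclusive-fitness payoff.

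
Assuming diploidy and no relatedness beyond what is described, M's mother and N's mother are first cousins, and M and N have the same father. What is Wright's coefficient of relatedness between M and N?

0.28125

With two independent routes of shared ancestry, r is the sum of the two contributions.
M and N are related in two ways: second cousins through their mothers (r = 1/32) and half-sibs through their shared father (r = 1/4).
r = 1/32 + 1/4 = 0.28125.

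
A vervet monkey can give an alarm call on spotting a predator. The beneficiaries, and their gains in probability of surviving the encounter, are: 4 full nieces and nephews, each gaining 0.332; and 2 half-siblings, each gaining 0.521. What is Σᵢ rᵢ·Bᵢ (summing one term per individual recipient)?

r to a full niece or nephew = 0.25 (full aunt/uncle↔niece/nephew: two paths of length 3 through the shared grandparent pair: r = 2·(1/2)^3 = 1/4).
r to a half-sibling = 1/4 (half-sibs share one parent — one path of length 2: r = (1/2)^2 = 1/4).
Summing one r·B term per recipient: 4·0.25·0.332 + 2·0.25·0.521 = 0.5925.

0.5925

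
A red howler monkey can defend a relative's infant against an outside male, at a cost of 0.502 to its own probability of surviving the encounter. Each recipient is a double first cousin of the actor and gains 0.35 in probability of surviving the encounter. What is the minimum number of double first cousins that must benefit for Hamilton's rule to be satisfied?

6

r to a double first cousin = 0.25 (double first cousins share both grandparent pairs — four paths of length 4: r = 4·(1/2)^4 = 1/4).
Hamilton's rule: n·r·B > C  ⇒  n > C/(r·B) = 0.502/(0.25·0.35) = 5.737.
The smallest integer exceeding 5.737 is 6.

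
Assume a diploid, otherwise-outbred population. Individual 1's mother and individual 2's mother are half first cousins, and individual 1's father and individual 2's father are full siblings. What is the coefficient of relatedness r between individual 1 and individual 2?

Independent pedigree routes through distinct common ancestors add.
Individual 1 and individual 2 are related in two ways: half second cousins through their mothers (r = 1/64) and first cousins through their fathers (r = 1/8).
r = 1/64 + 1/8 = 0.140625.

0.140625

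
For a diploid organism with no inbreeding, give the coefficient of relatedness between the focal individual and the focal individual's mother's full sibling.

0.25

Each parent–offspring link contributes a factor of 1/2, and independent paths through distinct common ancestors add.
Full aunt/uncle↔niece/nephew: two paths of length 3 through the shared grandparent pair: r = 2·(1/2)^3 = 1/4.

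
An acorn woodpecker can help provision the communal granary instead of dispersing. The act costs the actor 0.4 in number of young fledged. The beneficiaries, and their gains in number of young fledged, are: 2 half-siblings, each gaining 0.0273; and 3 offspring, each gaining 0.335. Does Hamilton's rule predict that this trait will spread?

Hamilton's rule: the trait is favored when the sum of r·B over every recipient exceeds the actor's cost C.
r to a half-sibling = 0.25 (half-sibs share one parent — one path of length 2: r = (1/2)^2 = 1/4).
r to an offspring = 1/2 (one parent–offspring link: r = (1/2)^1 = 1/2).
Summing one r·B term per recipient: 2·0.25·0.0273 + 3·0.5·0.335 = 0.51615.
0.51615 > 0.4: the indirect benefit exceeds the cost.

Yes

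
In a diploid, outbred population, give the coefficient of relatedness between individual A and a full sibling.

Each parent–offspring link contributes a factor of 1/2, and independent paths through distinct common ancestors add.
Full sibs share both parents — two paths of length 2: r = 2·(1/2)^2 = 1/2.

0.5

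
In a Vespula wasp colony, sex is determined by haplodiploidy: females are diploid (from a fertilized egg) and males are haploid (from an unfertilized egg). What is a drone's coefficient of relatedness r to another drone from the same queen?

Haploid brothers each carry a random half of the queen's diploid genome, so on average they share half: r = 1/2.

0.5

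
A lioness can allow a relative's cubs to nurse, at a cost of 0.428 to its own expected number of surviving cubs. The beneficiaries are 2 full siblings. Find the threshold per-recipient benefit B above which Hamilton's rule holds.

0.428

r to a full sibling = 0.5 (full sibs share both parents — two paths of length 2: r = 2·(1/2)^2 = 1/2).
Hamilton's rule with n recipients of equal r: n·r·B > C, so B > C/(n·r) = 0.428/(2·0.5) = 0.428.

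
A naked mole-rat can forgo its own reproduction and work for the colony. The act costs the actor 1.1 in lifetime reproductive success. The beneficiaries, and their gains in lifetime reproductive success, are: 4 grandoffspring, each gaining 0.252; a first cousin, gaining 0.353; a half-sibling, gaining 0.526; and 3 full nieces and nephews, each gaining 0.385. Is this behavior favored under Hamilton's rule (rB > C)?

No

Hamilton's rule: the trait is favored when the sum of r·B over every recipient exceeds the actor's cost C.
r to a grandoffspring = 0.25 (two parent–offspring links: r = (1/2)^2 = 1/4).
r to a first cousin = 0.125 (first cousins share one grandparent pair — two paths of length 4: r = 2·(1/2)^4 = 1/8).
r to a half-sibling = 1/4 (half-sibs share one parent — one path of length 2: r = (1/2)^2 = 1/4).
r to a full niece or nephew = 1/4 (full aunt/uncle↔niece/nephew: two paths of length 3 through the shared grandparent pair: r = 2·(1/2)^3 = 1/4).
Summing one r·B term per recipient: 4·0.25·0.252 + 1·0.125·0.353 + 1·0.25·0.526 + 3·0.25·0.385 = 0.716375.
0.716375 < 1.1: the indirect benefit is less than the cost.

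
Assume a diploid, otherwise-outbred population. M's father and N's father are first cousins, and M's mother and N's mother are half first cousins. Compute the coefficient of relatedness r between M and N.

0.046875

Relatedness sums over independent paths through distinct common ancestors.
M and N are related in two ways: second cousins through their fathers (r = 1/32) and half second cousins through their mothers (r = 1/64).
r = 1/32 + 1/64 = 3/64 = 0.046875.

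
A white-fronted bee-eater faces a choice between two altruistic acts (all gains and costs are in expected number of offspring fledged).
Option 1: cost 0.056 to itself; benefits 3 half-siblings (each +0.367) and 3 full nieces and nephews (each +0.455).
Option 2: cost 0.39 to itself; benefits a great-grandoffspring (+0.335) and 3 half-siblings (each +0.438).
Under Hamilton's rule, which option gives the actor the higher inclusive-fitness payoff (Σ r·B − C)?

Option 1

Option 1: r to a half-sibling = 0.25.
Option 1: r to a full niece or nephew = 0.25.
Option 1: Σ r·B − C = (3·0.25·0.367 + 3·0.25·0.455) − 0.056 = 0.5605.
Option 2: r to a great-grandoffspring = 0.125.
Option 2: r to a half-sibling = 0.25.
Option 2: Σ r·B − C = (1·0.125·0.335 + 3·0.25·0.438) − 0.39 = -0.019625.
Option 1 has the higher net inclusive-fitness payoff.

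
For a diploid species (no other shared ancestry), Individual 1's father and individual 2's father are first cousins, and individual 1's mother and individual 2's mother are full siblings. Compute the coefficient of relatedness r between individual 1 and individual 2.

With two independent routes of shared ancestry, r is the sum of the two contributions.
Individual 1 and individual 2 are related in two ways: second cousins through their fathers (r = 1/32) and first cousins through their mothers (r = 1/8).
r = 1/32 + 1/8 = 5/32 = 0.15625.

0.15625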